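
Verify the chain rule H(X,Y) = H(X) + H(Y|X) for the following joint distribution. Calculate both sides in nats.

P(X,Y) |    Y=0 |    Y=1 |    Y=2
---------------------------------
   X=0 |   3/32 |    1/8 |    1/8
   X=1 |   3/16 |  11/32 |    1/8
H(X,Y) = 1.6826, H(X) = 0.6435, H(Y|X) = 1.0392 (all in nats)

Chain rule: H(X,Y) = H(X) + H(Y|X)

Left side — joint entropy directly:
H(X,Y) = -Σ p(x,y) log p(x,y) = 1.6826 nats

Right side — compute H(Y|X) from the conditional distributions:
P(X) = (11/32, 21/32), so H(X) = 0.6435 nats
H(Y|X) = Σ_x P(X=x) · H(Y|X=x):
  P(Y|X=0) = (3/11, 4/11, 4/11), H(Y|X=0) = 1.0901, weight P(X=0) = 11/32
  P(Y|X=1) = (2/7, 11/21, 4/21), H(Y|X=1) = 1.0125, weight P(X=1) = 21/32
H(Y|X) = 1.0392 nats

H(X) + H(Y|X) = 0.6435 + 1.0392 = 1.6826 nats

Both sides equal 1.6826 nats. ✓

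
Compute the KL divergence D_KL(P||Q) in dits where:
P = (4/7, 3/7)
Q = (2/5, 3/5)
0.0259 dits

KL divergence: D_KL(P||Q) = Σ p(x) log(p(x)/q(x))

Computing term by term:
  x=0: 4/7 × log_10[(4/7)/(2/5)] = 4/7 × 0.1549 = 0.0885
  x=1: 3/7 × log_10[(3/7)/(3/5)] = 3/7 × -0.1461 = -0.0626

D_KL(P||Q) = 0.0259 dits

Note: KL divergence is always non-negative and equals 0 iff P = Q.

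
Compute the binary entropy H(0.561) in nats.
0.6857 nats

The binary entropy function is:
H(p) = -p log(p) - (1-p) log(1-p)

H(0.561) = -0.561 × log_e(0.561) - 0.439 × log_e(0.439)
H(0.561) = 0.6857 nats

Note: Binary entropy is maximized at p=0.5 (H=1 bit) and minimized at p=0 or p=1 (H=0).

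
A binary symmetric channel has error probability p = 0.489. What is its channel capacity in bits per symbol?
0.0003 bits

For a binary symmetric channel (BSC) with error probability p:
Capacity C = 1 - H(p) bits per symbol

where H(p) = -p log₂(p) - (1-p) log₂(1-p) is the binary entropy function.

H(0.489) = 0.9997 bits
C = 1 - 0.9997 = 0.0003 bits per symbol

This means we can reliably transmit up to 0.0003 bits of information per channel use.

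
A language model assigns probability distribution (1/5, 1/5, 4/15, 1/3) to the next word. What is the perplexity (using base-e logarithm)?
3.9057

Perplexity is e^H (or exp(H) for natural log).

First, H = -Σ p log p = 1.3624 nats
Perplexity = e^1.3624 = 3.9057

Interpretation: The model's uncertainty is equivalent to choosing uniformly among 3.9 options.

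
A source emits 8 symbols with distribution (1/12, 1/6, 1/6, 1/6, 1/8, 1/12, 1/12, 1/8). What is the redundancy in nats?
0.0425 nats

Redundancy measures how far a source is from maximum entropy:
R = H_max - H(X)

Maximum entropy for 8 symbols: H_max = log_e(8) = 2.0794 nats
Actual entropy: H(X) = 2.0370 nats
Redundancy: R = 2.0794 - 2.0370 = 0.0425 nats

This redundancy represents potential for compression: the source could be compressed by 0.0425 nats per symbol.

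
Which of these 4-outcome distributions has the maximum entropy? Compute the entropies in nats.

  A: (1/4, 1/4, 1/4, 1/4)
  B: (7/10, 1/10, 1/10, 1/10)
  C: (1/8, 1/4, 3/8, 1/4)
A

For a discrete distribution over n outcomes, entropy is maximized by the uniform distribution.

Computing entropies:
H(A) = 1.3863 nats
H(B) = 0.9404 nats
H(C) = 1.3209 nats

The uniform distribution (where all probabilities equal 1/4) achieves the maximum entropy of log_e(4) = 1.3863 nats.

Distribution A has the highest entropy.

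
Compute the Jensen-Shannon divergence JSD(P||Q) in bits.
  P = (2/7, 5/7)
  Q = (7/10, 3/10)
0.1276 bits

Jensen-Shannon divergence is:
JSD(P||Q) = 0.5 × D_KL(P||M) + 0.5 × D_KL(Q||M)
where M = 0.5 × (P + Q) is the mixture distribution.

M = 0.5 × (2/7, 5/7) + 0.5 × (7/10, 3/10) = (0.492857, 0.507143)

D_KL(P||M) = 0.1282 bits
D_KL(Q||M) = 0.1271 bits

JSD(P||Q) = 0.5 × 0.1282 + 0.5 × 0.1271 = 0.1276 bits

Unlike KL divergence, JSD is symmetric and bounded: 0 ≤ JSD ≤ log(2).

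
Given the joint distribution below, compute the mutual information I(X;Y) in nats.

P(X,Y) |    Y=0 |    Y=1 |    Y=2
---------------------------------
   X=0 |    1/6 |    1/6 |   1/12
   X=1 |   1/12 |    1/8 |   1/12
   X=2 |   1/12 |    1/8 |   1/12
0.0086 nats

Mutual information: I(X;Y) = H(X) + H(Y) - H(X,Y)

Marginals:
P(X) = (5/12, 7/24, 7/24), H(X) = 1.0835 nats
P(Y) = (1/3, 5/12, 1/4), H(Y) = 1.0776 nats

Joint entropy: H(X,Y) = 2.1525 nats

I(X;Y) = 1.0835 + 1.0776 - 2.1525 = 0.0086 nats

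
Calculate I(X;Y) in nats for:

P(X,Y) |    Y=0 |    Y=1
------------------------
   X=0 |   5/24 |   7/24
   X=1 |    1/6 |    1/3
0.0037 nats

Mutual information: I(X;Y) = H(X) + H(Y) - H(X,Y)

Marginals:
P(X) = (1/2, 1/2), H(X) = 0.6931 nats
P(Y) = (3/8, 5/8), H(Y) = 0.6616 nats

Joint entropy: H(X,Y) = 1.3510 nats

I(X;Y) = 0.6931 + 0.6616 - 1.3510 = 0.0037 nats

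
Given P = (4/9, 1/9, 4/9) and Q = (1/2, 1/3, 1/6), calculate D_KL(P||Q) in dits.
0.1136 dits

KL divergence: D_KL(P||Q) = Σ p(x) log(p(x)/q(x))

Computing term by term:
  x=0: 4/9 × log_10[(4/9)/(1/2)] = 4/9 × -0.0512 = -0.0227
  x=1: 1/9 × log_10[(1/9)/(1/3)] = 1/9 × -0.4771 = -0.0530
  x=2: 4/9 × log_10[(4/9)/(1/6)] = 4/9 × 0.4260 = 0.1893

D_KL(P||Q) = 0.1136 dits

Note: KL divergence is always non-negative and equals 0 iff P = Q.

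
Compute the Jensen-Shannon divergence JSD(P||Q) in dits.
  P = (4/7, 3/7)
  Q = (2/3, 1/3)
0.0021 dits

Jensen-Shannon divergence is:
JSD(P||Q) = 0.5 × D_KL(P||M) + 0.5 × D_KL(Q||M)
where M = 0.5 × (P + Q) is the mixture distribution.

M = 0.5 × (4/7, 3/7) + 0.5 × (2/3, 1/3) = (13/21, 8/21)

D_KL(P||M) = 0.0021 dits
D_KL(Q||M) = 0.0021 dits

JSD(P||Q) = 0.5 × 0.0021 + 0.5 × 0.0021 = 0.0021 dits

Unlike KL divergence, JSD is symmetric and bounded: 0 ≤ JSD ≤ log(2).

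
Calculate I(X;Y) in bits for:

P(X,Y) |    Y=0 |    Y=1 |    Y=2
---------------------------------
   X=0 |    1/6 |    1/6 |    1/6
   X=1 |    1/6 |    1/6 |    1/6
0.0000 bits

Mutual information: I(X;Y) = H(X) + H(Y) - H(X,Y)

Marginals:
P(X) = (1/2, 1/2), H(X) = 1.0000 bits
P(Y) = (1/3, 1/3, 1/3), H(Y) = 1.5850 bits

Joint entropy: H(X,Y) = 2.5850 bits

I(X;Y) = 1.0000 + 1.5850 - 2.5850 = 0.0000 bits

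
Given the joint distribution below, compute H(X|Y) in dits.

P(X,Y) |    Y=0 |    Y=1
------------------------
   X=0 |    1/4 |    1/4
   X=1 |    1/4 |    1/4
0.3010 dits

Using the chain rule: H(X|Y) = H(X,Y) - H(Y)

First, compute H(X,Y) = 0.6021 dits

Marginal P(Y) = (1/2, 1/2)
H(Y) = 0.3010 dits

H(X|Y) = H(X,Y) - H(Y) = 0.6021 - 0.3010 = 0.3010 dits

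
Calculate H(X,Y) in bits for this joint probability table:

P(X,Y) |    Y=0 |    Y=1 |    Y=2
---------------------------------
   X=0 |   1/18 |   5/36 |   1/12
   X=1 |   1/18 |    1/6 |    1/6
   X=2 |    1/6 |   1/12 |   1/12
3.0476 bits

Joint entropy is H(X,Y) = -Σ_{x,y} p(x,y) log p(x,y).

Summing over all non-zero entries:
H(X,Y) = -[1/18·log_2(1/18) + 5/36·log_2(5/36) + 1/12·log_2(1/12) + 1/18·log_2(1/18) + 1/6·log_2(1/6) + 1/6·log_2(1/6) + 1/6·log_2(1/6) + 1/12·log_2(1/12) + 1/12·log_2(1/12)]
H(X,Y) = 3.0476 bits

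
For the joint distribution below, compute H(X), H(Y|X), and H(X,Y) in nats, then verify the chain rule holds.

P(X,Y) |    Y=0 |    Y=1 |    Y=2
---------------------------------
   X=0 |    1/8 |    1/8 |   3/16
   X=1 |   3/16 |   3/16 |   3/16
H(X,Y) = 1.7753, H(X) = 0.6853, H(Y|X) = 1.0900 (all in nats)

Chain rule: H(X,Y) = H(X) + H(Y|X)

Left side — joint entropy directly:
H(X,Y) = -Σ p(x,y) log p(x,y) = 1.7753 nats

Right side — compute H(Y|X) from the conditional distributions:
P(X) = (7/16, 9/16), so H(X) = 0.6853 nats
H(Y|X) = Σ_x P(X=x) · H(Y|X=x):
  P(Y|X=0) = (2/7, 2/7, 3/7), H(Y|X=0) = 1.0790, weight P(X=0) = 7/16
  P(Y|X=1) = (1/3, 1/3, 1/3), H(Y|X=1) = 1.0986, weight P(X=1) = 9/16
H(Y|X) = 1.0900 nats

H(X) + H(Y|X) = 0.6853 + 1.0900 = 1.7753 nats

Both sides equal 1.7753 nats. ✓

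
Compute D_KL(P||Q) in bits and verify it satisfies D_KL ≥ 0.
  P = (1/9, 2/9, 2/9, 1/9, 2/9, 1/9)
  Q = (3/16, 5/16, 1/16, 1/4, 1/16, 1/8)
0.4713 bits

KL divergence satisfies the Gibbs inequality: D_KL(P||Q) ≥ 0 for all distributions P, Q.

D_KL(P||Q) = Σ p(x) log(p(x)/q(x))
Term by term:
  x=0: 1/9 × log_2[(1/9)/(3/16)] = -0.0839
  x=1: 2/9 × log_2[(2/9)/(5/16)] = -0.1093
  x=2: 2/9 × log_2[(2/9)/(1/16)] = 0.4067
  x=3: 1/9 × log_2[(1/9)/(1/4)] = -0.1300
  x=4: 2/9 × log_2[(2/9)/(1/16)] = 0.4067
  x=5: 1/9 × log_2[(1/9)/(1/8)] = -0.0189
D_KL(P||Q) = 0.4713 bits

D_KL(P||Q) = 0.4713 ≥ 0 ✓

This non-negativity is a fundamental property: relative entropy cannot be negative because it measures how different Q is from P.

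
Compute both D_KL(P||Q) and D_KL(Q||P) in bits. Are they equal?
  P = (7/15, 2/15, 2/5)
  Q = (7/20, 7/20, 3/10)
D_KL(P||Q) = 0.1741, D_KL(Q||P) = 0.2175

KL divergence is not symmetric: D_KL(P||Q) ≠ D_KL(Q||P) in general.

D_KL(P||Q) = 0.1741 bits
D_KL(Q||P) = 0.2175 bits

No, they are not equal!

This asymmetry is why KL divergence is not a true distance metric.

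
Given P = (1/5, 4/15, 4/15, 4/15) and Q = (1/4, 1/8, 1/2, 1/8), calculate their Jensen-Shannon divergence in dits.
0.0198 dits

Jensen-Shannon divergence is:
JSD(P||Q) = 0.5 × D_KL(P||M) + 0.5 × D_KL(Q||M)
where M = 0.5 × (P + Q) is the mixture distribution.

M = 0.5 × (1/5, 4/15, 4/15, 4/15) + 0.5 × (1/4, 1/8, 1/2, 1/8) = (9/40, 0.195833, 0.383333, 0.195833)

D_KL(P||M) = 0.0193 dits
D_KL(Q||M) = 0.0204 dits

JSD(P||Q) = 0.5 × 0.0193 + 0.5 × 0.0204 = 0.0198 dits

Unlike KL divergence, JSD is symmetric and bounded: 0 ≤ JSD ≤ log(2).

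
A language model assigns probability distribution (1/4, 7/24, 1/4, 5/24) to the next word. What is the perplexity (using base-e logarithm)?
3.9722

Perplexity is e^H (or exp(H) for natural log).

First, H = -Σ p log p = 1.3793 nats
Perplexity = e^1.3793 = 3.9722

Interpretation: The model's uncertainty is equivalent to choosing uniformly among 4.0 options.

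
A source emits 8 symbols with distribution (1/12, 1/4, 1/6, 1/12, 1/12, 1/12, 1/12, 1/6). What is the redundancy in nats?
0.1002 nats

Redundancy measures how far a source is from maximum entropy:
R = H_max - H(X)

Maximum entropy for 8 symbols: H_max = log_e(8) = 2.0794 nats
Actual entropy: H(X) = 1.9792 nats
Redundancy: R = 2.0794 - 1.9792 = 0.1002 nats

This redundancy represents potential for compression: the source could be compressed by 0.1002 nats per symbol.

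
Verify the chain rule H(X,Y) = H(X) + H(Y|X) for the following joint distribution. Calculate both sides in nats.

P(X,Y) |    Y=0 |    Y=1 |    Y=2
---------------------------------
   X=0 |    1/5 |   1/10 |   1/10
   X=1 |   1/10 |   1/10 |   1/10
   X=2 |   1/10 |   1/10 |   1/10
H(X,Y) = 2.1640, H(X) = 1.0889, H(Y|X) = 1.0751 (all in nats)

Chain rule: H(X,Y) = H(X) + H(Y|X)

Left side — joint entropy directly:
H(X,Y) = -Σ p(x,y) log p(x,y) = 2.1640 nats

Right side — compute H(Y|X) from the conditional distributions:
P(X) = (2/5, 3/10, 3/10), so H(X) = 1.0889 nats
H(Y|X) = Σ_x P(X=x) · H(Y|X=x):
  P(Y|X=0) = (1/2, 1/4, 1/4), H(Y|X=0) = 1.0397, weight P(X=0) = 2/5
  P(Y|X=1) = (1/3, 1/3, 1/3), H(Y|X=1) = 1.0986, weight P(X=1) = 3/10
  P(Y|X=2) = (1/3, 1/3, 1/3), H(Y|X=2) = 1.0986, weight P(X=2) = 3/10
H(Y|X) = 1.0751 nats

H(X) + H(Y|X) = 1.0889 + 1.0751 = 2.1640 nats

Both sides equal 2.1640 nats. ✓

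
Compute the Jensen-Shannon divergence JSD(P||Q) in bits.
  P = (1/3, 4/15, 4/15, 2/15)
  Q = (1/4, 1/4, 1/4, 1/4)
0.0177 bits

Jensen-Shannon divergence is:
JSD(P||Q) = 0.5 × D_KL(P||M) + 0.5 × D_KL(Q||M)
where M = 0.5 × (P + Q) is the mixture distribution.

M = 0.5 × (1/3, 4/15, 4/15, 2/15) + 0.5 × (1/4, 1/4, 1/4, 1/4) = (7/24, 0.258333, 0.258333, 0.191667)

D_KL(P||M) = 0.0188 bits
D_KL(Q||M) = 0.0166 bits

JSD(P||Q) = 0.5 × 0.0188 + 0.5 × 0.0166 = 0.0177 bits

Unlike KL divergence, JSD is symmetric and bounded: 0 ≤ JSD ≤ log(2).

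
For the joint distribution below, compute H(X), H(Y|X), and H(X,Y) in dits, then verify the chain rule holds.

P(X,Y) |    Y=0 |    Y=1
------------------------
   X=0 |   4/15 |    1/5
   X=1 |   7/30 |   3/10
H(X,Y) = 0.5972, H(X) = 0.3001, H(Y|X) = 0.2971 (all in dits)

Chain rule: H(X,Y) = H(X) + H(Y|X)

Left side — joint entropy directly:
H(X,Y) = -Σ p(x,y) log p(x,y) = 0.5972 dits

Right side — compute H(Y|X) from the conditional distributions:
P(X) = (7/15, 8/15), so H(X) = 0.3001 dits
H(Y|X) = Σ_x P(X=x) · H(Y|X=x):
  P(Y|X=0) = (4/7, 3/7), H(Y|X=0) = 0.2966, weight P(X=0) = 7/15
  P(Y|X=1) = (7/16, 9/16), H(Y|X=1) = 0.2976, weight P(X=1) = 8/15
H(Y|X) = 0.2971 dits

H(X) + H(Y|X) = 0.3001 + 0.2971 = 0.5972 dits

Both sides equal 0.5972 dits. ✓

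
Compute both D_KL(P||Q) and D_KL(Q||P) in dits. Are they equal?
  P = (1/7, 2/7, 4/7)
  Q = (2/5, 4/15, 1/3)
D_KL(P||Q) = 0.0784, D_KL(Q||P) = 0.0928

KL divergence is not symmetric: D_KL(P||Q) ≠ D_KL(Q||P) in general.

D_KL(P||Q) = 0.0784 dits
D_KL(Q||P) = 0.0928 dits

No, they are not equal!

This asymmetry is why KL divergence is not a true distance metric.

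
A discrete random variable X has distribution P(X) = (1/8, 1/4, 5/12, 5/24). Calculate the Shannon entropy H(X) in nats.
1.2981 nats

Shannon entropy is H(X) = -Σ p(x) log p(x).

For P = (1/8, 1/4, 5/12, 5/24):
H = -1/8 × log_e(1/8) -1/4 × log_e(1/4) -5/12 × log_e(5/12) -5/24 × log_e(5/24)
H = 1.2981 nats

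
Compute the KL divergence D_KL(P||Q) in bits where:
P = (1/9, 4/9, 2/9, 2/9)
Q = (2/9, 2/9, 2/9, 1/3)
0.2033 bits

KL divergence: D_KL(P||Q) = Σ p(x) log(p(x)/q(x))

Computing term by term:
  x=0: 1/9 × log_2[(1/9)/(2/9)] = 1/9 × -1.0000 = -0.1111
  x=1: 4/9 × log_2[(4/9)/(2/9)] = 4/9 × 1.0000 = 0.4444
  x=2: 2/9 × log_2[(2/9)/(2/9)] = 2/9 × 0.0000 = 0.0000
  x=3: 2/9 × log_2[(2/9)/(1/3)] = 2/9 × -0.5850 = -0.1300

D_KL(P||Q) = 0.2033 bits

Note: KL divergence is always non-negative and equals 0 iff P = Q.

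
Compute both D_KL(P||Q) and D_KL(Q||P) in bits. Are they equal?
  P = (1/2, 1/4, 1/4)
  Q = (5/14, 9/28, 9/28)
D_KL(P||Q) = 0.0614, D_KL(Q||P) = 0.0597

KL divergence is not symmetric: D_KL(P||Q) ≠ D_KL(Q||P) in general.

D_KL(P||Q) = 0.0614 bits
D_KL(Q||P) = 0.0597 bits

No, they are not equal!

This asymmetry is why KL divergence is not a true distance metric.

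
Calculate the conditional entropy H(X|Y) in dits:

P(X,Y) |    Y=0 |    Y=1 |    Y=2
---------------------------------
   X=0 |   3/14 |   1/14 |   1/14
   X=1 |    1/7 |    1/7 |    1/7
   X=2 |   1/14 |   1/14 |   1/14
0.4463 dits

Using the chain rule: H(X|Y) = H(X,Y) - H(Y)

First, compute H(X,Y) = 0.9149 dits

Marginal P(Y) = (3/7, 2/7, 2/7)
H(Y) = 0.4686 dits

H(X|Y) = H(X,Y) - H(Y) = 0.9149 - 0.4686 = 0.4463 dits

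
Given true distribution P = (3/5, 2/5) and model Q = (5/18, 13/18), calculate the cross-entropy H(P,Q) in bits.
1.2966 bits

Cross-entropy: H(P,Q) = -Σ p(x) log q(x)

Alternatively: H(P,Q) = H(P) + D_KL(P||Q)
H(P) = 0.9710 bits
D_KL(P||Q) = 0.3256 bits

H(P,Q) = 0.9710 + 0.3256 = 1.2966 bits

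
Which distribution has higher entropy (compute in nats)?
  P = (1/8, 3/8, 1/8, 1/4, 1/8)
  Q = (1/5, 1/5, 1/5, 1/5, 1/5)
Q

Computing entropies in nats:
H(P) = 1.4942
H(Q) = 1.6094

Distribution Q has higher entropy.

Intuition: The distribution closer to uniform (more spread out) has higher entropy.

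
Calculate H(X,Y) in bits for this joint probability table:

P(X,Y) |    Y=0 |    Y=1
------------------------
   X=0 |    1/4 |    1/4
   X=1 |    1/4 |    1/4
2.0000 bits

Joint entropy is H(X,Y) = -Σ_{x,y} p(x,y) log p(x,y).

Summing over all non-zero entries:
H(X,Y) = -[1/4·log_2(1/4) + 1/4·log_2(1/4) + 1/4·log_2(1/4) + 1/4·log_2(1/4)]
H(X,Y) = 2.0000 bits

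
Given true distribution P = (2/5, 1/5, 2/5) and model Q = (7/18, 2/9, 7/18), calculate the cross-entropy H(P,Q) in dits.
0.4588 dits

Cross-entropy: H(P,Q) = -Σ p(x) log q(x)

Alternatively: H(P,Q) = H(P) + D_KL(P||Q)
H(P) = 0.4581 dits
D_KL(P||Q) = 0.0006 dits

H(P,Q) = 0.4581 + 0.0006 = 0.4588 dits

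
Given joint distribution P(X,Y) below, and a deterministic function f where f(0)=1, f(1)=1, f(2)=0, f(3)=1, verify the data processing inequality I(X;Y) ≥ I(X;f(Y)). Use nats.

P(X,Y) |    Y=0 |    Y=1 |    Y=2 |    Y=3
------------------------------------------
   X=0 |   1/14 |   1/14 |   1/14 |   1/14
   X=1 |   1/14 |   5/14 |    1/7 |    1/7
I(X;Y) = 0.0334, I(X;f(Y)) = 0.0015, inequality holds: 0.0334 ≥ 0.0015

Data Processing Inequality: For any Markov chain X → Y → Z, we have I(X;Y) ≥ I(X;Z).

Here Z = f(Y) is a deterministic function of Y, forming X → Y → Z.

Original I(X;Y) = 0.0334 nats

After applying f:
P(X,Z) where Z=f(Y):
- P(X,Z=0) = P(X,Y=2)
- P(X,Z=1) = P(X,Y=0) + P(X,Y=1) + P(X,Y=3)

I(X;Z) = I(X;f(Y)) = 0.0015 nats

Verification: 0.0334 ≥ 0.0015 ✓

Information cannot be created by processing; the function f can only lose information about X.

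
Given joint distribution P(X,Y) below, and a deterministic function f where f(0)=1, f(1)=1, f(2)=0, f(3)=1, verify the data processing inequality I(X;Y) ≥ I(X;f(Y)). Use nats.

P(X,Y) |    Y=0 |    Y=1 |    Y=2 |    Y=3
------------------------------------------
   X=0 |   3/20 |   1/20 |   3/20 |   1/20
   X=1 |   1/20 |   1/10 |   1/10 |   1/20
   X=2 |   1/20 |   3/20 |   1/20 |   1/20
I(X;Y) = 0.0797, I(X;f(Y)) = 0.0201, inequality holds: 0.0797 ≥ 0.0201

Data Processing Inequality: For any Markov chain X → Y → Z, we have I(X;Y) ≥ I(X;Z).

Here Z = f(Y) is a deterministic function of Y, forming X → Y → Z.

Original I(X;Y) = 0.0797 nats

After applying f:
P(X,Z) where Z=f(Y):
- P(X,Z=0) = P(X,Y=2)
- P(X,Z=1) = P(X,Y=0) + P(X,Y=1) + P(X,Y=3)

I(X;Z) = I(X;f(Y)) = 0.0201 nats

Verification: 0.0797 ≥ 0.0201 ✓

Information cannot be created by processing; the function f can only lose information about X.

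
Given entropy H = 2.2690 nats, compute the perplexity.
9.6697

Perplexity is e^H (or exp(H) for natural log).

H = 2.2690 nats
Perplexity = e^2.2690 = 9.6697

Interpretation: The model's uncertainty is equivalent to choosing uniformly among 9.7 options.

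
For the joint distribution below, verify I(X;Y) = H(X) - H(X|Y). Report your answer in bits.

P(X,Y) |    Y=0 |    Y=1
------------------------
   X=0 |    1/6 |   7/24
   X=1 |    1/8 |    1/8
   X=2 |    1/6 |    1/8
I(X;Y) = 0.0242 bits

Mutual information has multiple equivalent forms:
- I(X;Y) = H(X) - H(X|Y)
- I(X;Y) = H(Y) - H(Y|X)
- I(X;Y) = H(X) + H(Y) - H(X,Y)

Computing all quantities:
H(X) = 1.5343, H(Y) = 0.9950, H(X,Y) = 2.5051
H(X|Y) = 1.5101, H(Y|X) = 0.9708

Verification:
H(X) - H(X|Y) = 1.5343 - 1.5101 = 0.0242
H(Y) - H(Y|X) = 0.9950 - 0.9708 = 0.0242
H(X) + H(Y) - H(X,Y) = 1.5343 + 0.9950 - 2.5051 = 0.0242

All forms give I(X;Y) = 0.0242 bits. ✓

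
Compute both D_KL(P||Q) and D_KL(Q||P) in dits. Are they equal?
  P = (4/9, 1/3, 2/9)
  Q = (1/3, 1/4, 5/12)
D_KL(P||Q) = 0.0365, D_KL(Q||P) = 0.0409

KL divergence is not symmetric: D_KL(P||Q) ≠ D_KL(Q||P) in general.

D_KL(P||Q) = 0.0365 dits
D_KL(Q||P) = 0.0409 dits

No, they are not equal!

This asymmetry is why KL divergence is not a true distance metric.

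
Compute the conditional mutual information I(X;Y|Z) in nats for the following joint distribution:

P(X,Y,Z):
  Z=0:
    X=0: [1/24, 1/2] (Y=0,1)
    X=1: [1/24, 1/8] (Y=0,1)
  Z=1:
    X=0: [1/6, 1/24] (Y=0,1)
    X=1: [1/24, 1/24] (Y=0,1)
0.0284 nats

Conditional mutual information: I(X;Y|Z) = H(X|Z) + H(Y|Z) - H(X,Y|Z)

H(Z) = 0.6036
H(X,Z) = 1.1646 → H(X|Z) = 0.5610
H(Y,Z) = 1.0347 → H(Y|Z) = 0.4311
H(X,Y,Z) = 1.5672 → H(X,Y|Z) = 0.9636

I(X;Y|Z) = 0.5610 + 0.4311 - 0.9636 = 0.0284 nats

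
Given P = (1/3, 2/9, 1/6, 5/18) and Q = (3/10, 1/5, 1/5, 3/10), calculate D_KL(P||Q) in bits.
0.0098 bits

KL divergence: D_KL(P||Q) = Σ p(x) log(p(x)/q(x))

Computing term by term:
  x=0: 1/3 × log_2[(1/3)/(3/10)] = 1/3 × 0.1520 = 0.0507
  x=1: 2/9 × log_2[(2/9)/(1/5)] = 2/9 × 0.1520 = 0.0338
  x=2: 1/6 × log_2[(1/6)/(1/5)] = 1/6 × -0.2630 = -0.0438
  x=3: 5/18 × log_2[(5/18)/(3/10)] = 5/18 × -0.1110 = -0.0308

D_KL(P||Q) = 0.0098 bits

Note: KL divergence is always non-negative and equals 0 iff P = Q.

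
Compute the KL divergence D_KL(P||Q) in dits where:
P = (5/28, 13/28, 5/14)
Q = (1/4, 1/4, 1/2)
0.0465 dits

KL divergence: D_KL(P||Q) = Σ p(x) log(p(x)/q(x))

Computing term by term:
  x=0: 5/28 × log_10[(5/28)/(1/4)] = 5/28 × -0.1461 = -0.0261
  x=1: 13/28 × log_10[(13/28)/(1/4)] = 13/28 × 0.2688 = 0.1248
  x=2: 5/14 × log_10[(5/14)/(1/2)] = 5/14 × -0.1461 = -0.0522

D_KL(P||Q) = 0.0465 dits

Note: KL divergence is always non-negative and equals 0 iff P = Q.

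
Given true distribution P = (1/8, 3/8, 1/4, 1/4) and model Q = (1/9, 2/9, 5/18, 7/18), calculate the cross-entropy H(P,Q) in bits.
2.0126 bits

Cross-entropy: H(P,Q) = -Σ p(x) log q(x)

Alternatively: H(P,Q) = H(P) + D_KL(P||Q)
H(P) = 1.9056 bits
D_KL(P||Q) = 0.1070 bits

H(P,Q) = 1.9056 + 0.1070 = 2.0126 bits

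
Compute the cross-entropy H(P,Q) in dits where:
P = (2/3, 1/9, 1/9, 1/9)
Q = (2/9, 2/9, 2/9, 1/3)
0.6336 dits

Cross-entropy: H(P,Q) = -Σ p(x) log q(x)

Alternatively: H(P,Q) = H(P) + D_KL(P||Q)
H(P) = 0.4355 dits
D_KL(P||Q) = 0.1982 dits

H(P,Q) = 0.4355 + 0.1982 = 0.6336 dits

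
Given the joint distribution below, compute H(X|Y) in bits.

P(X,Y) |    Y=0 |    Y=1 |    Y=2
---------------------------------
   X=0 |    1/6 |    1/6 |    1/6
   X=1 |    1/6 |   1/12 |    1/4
0.9675 bits

Using the chain rule: H(X|Y) = H(X,Y) - H(Y)

First, compute H(X,Y) = 2.5221 bits

Marginal P(Y) = (1/3, 1/4, 5/12)
H(Y) = 1.5546 bits

H(X|Y) = H(X,Y) - H(Y) = 2.5221 - 1.5546 = 0.9675 bits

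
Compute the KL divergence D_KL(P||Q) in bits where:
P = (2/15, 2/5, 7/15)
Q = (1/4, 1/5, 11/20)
0.1685 bits

KL divergence: D_KL(P||Q) = Σ p(x) log(p(x)/q(x))

Computing term by term:
  x=0: 2/15 × log_2[(2/15)/(1/4)] = 2/15 × -0.9069 = -0.1209
  x=1: 2/5 × log_2[(2/5)/(1/5)] = 2/5 × 1.0000 = 0.4000
  x=2: 7/15 × log_2[(7/15)/(11/20)] = 7/15 × -0.2370 = -0.1106

D_KL(P||Q) = 0.1685 bits

Note: KL divergence is always non-negative and equals 0 iff P = Q.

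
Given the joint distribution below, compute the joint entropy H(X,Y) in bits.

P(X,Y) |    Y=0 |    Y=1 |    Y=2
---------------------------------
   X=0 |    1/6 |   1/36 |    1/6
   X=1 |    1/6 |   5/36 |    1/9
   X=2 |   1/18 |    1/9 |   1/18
2.9994 bits

Joint entropy is H(X,Y) = -Σ_{x,y} p(x,y) log p(x,y).

Summing over all non-zero entries:
H(X,Y) = -[1/6·log_2(1/6) + 1/36·log_2(1/36) + 1/6·log_2(1/6) + 1/6·log_2(1/6) + 5/36·log_2(5/36) + 1/9·log_2(1/9) + 1/18·log_2(1/18) + 1/9·log_2(1/9) + 1/18·log_2(1/18)]
H(X,Y) = 2.9994 bits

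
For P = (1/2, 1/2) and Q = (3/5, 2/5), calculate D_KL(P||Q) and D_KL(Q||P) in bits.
D_KL(P||Q) = 0.0294, D_KL(Q||P) = 0.0290

KL divergence is not symmetric: D_KL(P||Q) ≠ D_KL(Q||P) in general.

D_KL(P||Q) = 0.0294 bits
D_KL(Q||P) = 0.0290 bits

No, they are not equal!

This asymmetry is why KL divergence is not a true distance metric.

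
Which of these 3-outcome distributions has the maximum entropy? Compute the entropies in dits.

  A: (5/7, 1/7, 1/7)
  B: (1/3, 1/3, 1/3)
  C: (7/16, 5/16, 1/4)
B

For a discrete distribution over n outcomes, entropy is maximized by the uniform distribution.

Computing entropies:
H(A) = 0.3458 dits
H(B) = 0.4771 dits
H(C) = 0.4654 dits

The uniform distribution (where all probabilities equal 1/3) achieves the maximum entropy of log_10(3) = 0.4771 dits.

Distribution B has the highest entropy.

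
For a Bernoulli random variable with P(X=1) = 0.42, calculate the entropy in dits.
0.2954 dits

The binary entropy function is:
H(p) = -p log(p) - (1-p) log(1-p)

H(0.42) = -0.42 × log_10(0.42) - 0.58 × log_10(0.58)
H(0.42) = 0.2954 dits

Note: Binary entropy is maximized at p=0.5 (H=1 bit) and minimized at p=0 or p=1 (H=0).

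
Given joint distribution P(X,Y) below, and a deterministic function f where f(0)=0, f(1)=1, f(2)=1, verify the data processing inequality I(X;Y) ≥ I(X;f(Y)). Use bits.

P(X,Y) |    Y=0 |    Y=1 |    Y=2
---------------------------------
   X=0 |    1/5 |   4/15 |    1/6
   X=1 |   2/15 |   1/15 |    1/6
I(X;Y) = 0.0505, I(X;f(Y)) = 0.0017, inequality holds: 0.0505 ≥ 0.0017

Data Processing Inequality: For any Markov chain X → Y → Z, we have I(X;Y) ≥ I(X;Z).

Here Z = f(Y) is a deterministic function of Y, forming X → Y → Z.

Original I(X;Y) = 0.0505 bits

After applying f:
P(X,Z) where Z=f(Y):
- P(X,Z=0) = P(X,Y=0)
- P(X,Z=1) = P(X,Y=1) + P(X,Y=2)

I(X;Z) = I(X;f(Y)) = 0.0017 bits

Verification: 0.0505 ≥ 0.0017 ✓

Information cannot be created by processing; the function f can only lose information about X.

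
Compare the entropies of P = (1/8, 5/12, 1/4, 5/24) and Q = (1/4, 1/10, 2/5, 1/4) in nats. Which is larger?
P

Computing entropies in nats:
H(P) = 1.2981
H(Q) = 1.2899

Distribution P has higher entropy.

Intuition: The distribution closer to uniform (more spread out) has higher entropy.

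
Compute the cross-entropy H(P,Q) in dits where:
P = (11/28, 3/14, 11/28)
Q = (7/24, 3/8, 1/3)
0.4889 dits

Cross-entropy: H(P,Q) = -Σ p(x) log q(x)

Alternatively: H(P,Q) = H(P) + D_KL(P||Q)
H(P) = 0.4622 dits
D_KL(P||Q) = 0.0268 dits

H(P,Q) = 0.4622 + 0.0268 = 0.4889 dits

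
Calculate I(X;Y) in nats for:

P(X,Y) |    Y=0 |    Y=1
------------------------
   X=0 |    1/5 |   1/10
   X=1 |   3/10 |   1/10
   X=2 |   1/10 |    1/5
0.0662 nats

Mutual information: I(X;Y) = H(X) + H(Y) - H(X,Y)

Marginals:
P(X) = (3/10, 2/5, 3/10), H(X) = 1.0889 nats
P(Y) = (3/5, 2/5), H(Y) = 0.6730 nats

Joint entropy: H(X,Y) = 1.6957 nats

I(X;Y) = 1.0889 + 0.6730 - 1.6957 = 0.0662 nats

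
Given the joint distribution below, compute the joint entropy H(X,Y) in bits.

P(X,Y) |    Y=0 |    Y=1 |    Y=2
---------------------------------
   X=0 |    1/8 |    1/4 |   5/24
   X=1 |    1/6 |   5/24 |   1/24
2.4398 bits

Joint entropy is H(X,Y) = -Σ_{x,y} p(x,y) log p(x,y).

Summing over all non-zero entries:
H(X,Y) = -[1/8·log_2(1/8) + 1/4·log_2(1/4) + 5/24·log_2(5/24) + 1/6·log_2(1/6) + 5/24·log_2(5/24) + 1/24·log_2(1/24)]
H(X,Y) = 2.4398 bits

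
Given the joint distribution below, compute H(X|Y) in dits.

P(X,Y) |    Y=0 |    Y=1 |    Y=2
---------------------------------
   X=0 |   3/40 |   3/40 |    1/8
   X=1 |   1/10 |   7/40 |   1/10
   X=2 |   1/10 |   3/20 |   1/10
0.4657 dits

Using the chain rule: H(X|Y) = H(X,Y) - H(Y)

First, compute H(X,Y) = 0.9377 dits

Marginal P(Y) = (11/40, 2/5, 13/40)
H(Y) = 0.4720 dits

H(X|Y) = H(X,Y) - H(Y) = 0.9377 - 0.4720 = 0.4657 dits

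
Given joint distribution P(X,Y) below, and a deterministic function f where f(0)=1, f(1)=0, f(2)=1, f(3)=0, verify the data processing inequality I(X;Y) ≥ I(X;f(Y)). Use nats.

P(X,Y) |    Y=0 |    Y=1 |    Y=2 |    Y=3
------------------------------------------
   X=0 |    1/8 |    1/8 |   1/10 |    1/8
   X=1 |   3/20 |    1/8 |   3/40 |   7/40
I(X;Y) = 0.0059, I(X;f(Y)) = 0.0010, inequality holds: 0.0059 ≥ 0.0010

Data Processing Inequality: For any Markov chain X → Y → Z, we have I(X;Y) ≥ I(X;Z).

Here Z = f(Y) is a deterministic function of Y, forming X → Y → Z.

Original I(X;Y) = 0.0059 nats

After applying f:
P(X,Z) where Z=f(Y):
- P(X,Z=0) = P(X,Y=1) + P(X,Y=3)
- P(X,Z=1) = P(X,Y=0) + P(X,Y=2)

I(X;Z) = I(X;f(Y)) = 0.0010 nats

Verification: 0.0059 ≥ 0.0010 ✓

Information cannot be created by processing; the function f can only lose information about X.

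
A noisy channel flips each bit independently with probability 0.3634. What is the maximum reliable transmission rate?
0.0545 bits

For a binary symmetric channel (BSC) with error probability p:
Capacity C = 1 - H(p) bits per symbol

where H(p) = -p log₂(p) - (1-p) log₂(1-p) is the binary entropy function.

H(0.3634) = 0.9455 bits
C = 1 - 0.9455 = 0.0545 bits per symbol

This means we can reliably transmit up to 0.0545 bits of information per channel use.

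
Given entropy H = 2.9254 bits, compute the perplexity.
7.5968

Perplexity is 2^H (or exp(H) for natural log).

H = 2.9254 bits
Perplexity = 2^2.9254 = 7.5968

Interpretation: The model's uncertainty is equivalent to choosing uniformly among 7.6 options.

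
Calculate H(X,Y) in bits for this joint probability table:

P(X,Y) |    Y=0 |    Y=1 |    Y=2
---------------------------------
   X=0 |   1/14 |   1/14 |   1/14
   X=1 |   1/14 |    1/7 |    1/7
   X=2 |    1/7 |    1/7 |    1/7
3.0931 bits

Joint entropy is H(X,Y) = -Σ_{x,y} p(x,y) log p(x,y).

Summing over all non-zero entries:
H(X,Y) = -[1/14·log_2(1/14) + 1/14·log_2(1/14) + 1/14·log_2(1/14) + 1/14·log_2(1/14) + 1/7·log_2(1/7) + 1/7·log_2(1/7) + 1/7·log_2(1/7) + 1/7·log_2(1/7) + 1/7·log_2(1/7)]
H(X,Y) = 3.0931 bits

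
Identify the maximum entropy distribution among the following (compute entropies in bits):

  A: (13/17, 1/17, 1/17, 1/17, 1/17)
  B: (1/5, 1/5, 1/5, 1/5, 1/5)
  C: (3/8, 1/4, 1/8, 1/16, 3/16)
B

For a discrete distribution over n outcomes, entropy is maximized by the uniform distribution.

Computing entropies:
H(A) = 1.2577 bits
H(B) = 2.3219 bits
H(C) = 2.1085 bits

The uniform distribution (where all probabilities equal 1/5) achieves the maximum entropy of log_2(5) = 2.3219 bits.

Distribution B has the highest entropy.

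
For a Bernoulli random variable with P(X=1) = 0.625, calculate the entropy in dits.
0.2873 dits

The binary entropy function is:
H(p) = -p log(p) - (1-p) log(1-p)

H(0.625) = -0.625 × log_10(0.625) - 0.375 × log_10(0.375)
H(0.625) = 0.2873 dits

Note: Binary entropy is maximized at p=0.5 (H=1 bit) and minimized at p=0 or p=1 (H=0).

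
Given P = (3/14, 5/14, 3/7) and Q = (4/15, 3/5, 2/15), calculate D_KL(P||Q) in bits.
0.3870 bits

KL divergence: D_KL(P||Q) = Σ p(x) log(p(x)/q(x))

Computing term by term:
  x=0: 3/14 × log_2[(3/14)/(4/15)] = 3/14 × -0.3155 = -0.0676
  x=1: 5/14 × log_2[(5/14)/(3/5)] = 5/14 × -0.7485 = -0.2673
  x=2: 3/7 × log_2[(3/7)/(2/15)] = 3/7 × 1.6845 = 0.7219

D_KL(P||Q) = 0.3870 bits

Note: KL divergence is always non-negative and equals 0 iff P = Q.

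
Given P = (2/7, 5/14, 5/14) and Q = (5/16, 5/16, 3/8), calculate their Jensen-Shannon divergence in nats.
0.0012 nats

Jensen-Shannon divergence is:
JSD(P||Q) = 0.5 × D_KL(P||M) + 0.5 × D_KL(Q||M)
where M = 0.5 × (P + Q) is the mixture distribution.

M = 0.5 × (2/7, 5/14, 5/14) + 0.5 × (5/16, 5/16, 3/8) = (0.299107, 0.334821, 0.366071)

D_KL(P||M) = 0.0011 nats
D_KL(Q||M) = 0.0012 nats

JSD(P||Q) = 0.5 × 0.0011 + 0.5 × 0.0012 = 0.0012 nats

Unlike KL divergence, JSD is symmetric and bounded: 0 ≤ JSD ≤ log(2).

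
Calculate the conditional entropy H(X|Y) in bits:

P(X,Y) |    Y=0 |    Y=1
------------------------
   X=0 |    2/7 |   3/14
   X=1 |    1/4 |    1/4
0.9963 bits

Using the chain rule: H(X|Y) = H(X,Y) - H(Y)

First, compute H(X,Y) = 1.9926 bits

Marginal P(Y) = (15/28, 13/28)
H(Y) = 0.9963 bits

H(X|Y) = H(X,Y) - H(Y) = 1.9926 - 0.9963 = 0.9963 bits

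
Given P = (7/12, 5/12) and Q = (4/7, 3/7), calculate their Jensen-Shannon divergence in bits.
0.0001 bits

Jensen-Shannon divergence is:
JSD(P||Q) = 0.5 × D_KL(P||M) + 0.5 × D_KL(Q||M)
where M = 0.5 × (P + Q) is the mixture distribution.

M = 0.5 × (7/12, 5/12) + 0.5 × (4/7, 3/7) = (0.577381, 0.422619)

D_KL(P||M) = 0.0001 bits
D_KL(Q||M) = 0.0001 bits

JSD(P||Q) = 0.5 × 0.0001 + 0.5 × 0.0001 = 0.0001 bits

Unlike KL divergence, JSD is symmetric and bounded: 0 ≤ JSD ≤ log(2).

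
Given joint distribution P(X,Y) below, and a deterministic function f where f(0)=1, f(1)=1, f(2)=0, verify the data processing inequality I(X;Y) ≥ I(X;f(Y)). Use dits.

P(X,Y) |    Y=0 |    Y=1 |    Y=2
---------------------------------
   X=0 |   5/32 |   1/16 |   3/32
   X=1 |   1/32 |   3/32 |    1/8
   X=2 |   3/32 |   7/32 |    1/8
I(X;Y) = 0.0320, I(X;f(Y)) = 0.0076, inequality holds: 0.0320 ≥ 0.0076

Data Processing Inequality: For any Markov chain X → Y → Z, we have I(X;Y) ≥ I(X;Z).

Here Z = f(Y) is a deterministic function of Y, forming X → Y → Z.

Original I(X;Y) = 0.0320 dits

After applying f:
P(X,Z) where Z=f(Y):
- P(X,Z=0) = P(X,Y=2)
- P(X,Z=1) = P(X,Y=0) + P(X,Y=1)

I(X;Z) = I(X;f(Y)) = 0.0076 dits

Verification: 0.0320 ≥ 0.0076 ✓

Information cannot be created by processing; the function f can only lose information about X.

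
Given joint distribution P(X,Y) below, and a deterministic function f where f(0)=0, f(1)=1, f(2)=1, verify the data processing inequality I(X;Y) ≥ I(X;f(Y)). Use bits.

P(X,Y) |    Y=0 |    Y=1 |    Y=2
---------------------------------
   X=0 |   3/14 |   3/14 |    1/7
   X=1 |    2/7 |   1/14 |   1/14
I(X;Y) = 0.0640, I(X;f(Y)) = 0.0611, inequality holds: 0.0640 ≥ 0.0611

Data Processing Inequality: For any Markov chain X → Y → Z, we have I(X;Y) ≥ I(X;Z).

Here Z = f(Y) is a deterministic function of Y, forming X → Y → Z.

Original I(X;Y) = 0.0640 bits

After applying f:
P(X,Z) where Z=f(Y):
- P(X,Z=0) = P(X,Y=0)
- P(X,Z=1) = P(X,Y=1) + P(X,Y=2)

I(X;Z) = I(X;f(Y)) = 0.0611 bits

Verification: 0.0640 ≥ 0.0611 ✓

Information cannot be created by processing; the function f can only lose information about X.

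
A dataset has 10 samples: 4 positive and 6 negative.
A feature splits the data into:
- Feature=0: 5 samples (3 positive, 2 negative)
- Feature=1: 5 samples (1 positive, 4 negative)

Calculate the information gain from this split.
0.1245 bits

Information Gain = H(Y) - H(Y|Feature)

Before split:
P(positive) = 4/10 = 0.4000
H(Y) = 0.9710 bits

After split:
Feature=0: H = 0.9710 bits (weight = 5/10)
Feature=1: H = 0.7219 bits (weight = 5/10)
H(Y|Feature) = (5/10)×0.9710 + (5/10)×0.7219 = 0.8464 bits

Information Gain = 0.9710 - 0.8464 = 0.1245 bits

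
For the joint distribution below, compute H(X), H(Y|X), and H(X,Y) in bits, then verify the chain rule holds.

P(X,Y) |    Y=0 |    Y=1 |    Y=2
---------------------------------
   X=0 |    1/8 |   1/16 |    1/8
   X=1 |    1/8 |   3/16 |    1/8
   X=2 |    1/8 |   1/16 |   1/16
H(X,Y) = 3.0778, H(X) = 1.5462, H(Y|X) = 1.5316 (all in bits)

Chain rule: H(X,Y) = H(X) + H(Y|X)

Left side — joint entropy directly:
H(X,Y) = -Σ p(x,y) log p(x,y) = 3.0778 bits

Right side — compute H(Y|X) from the conditional distributions:
P(X) = (5/16, 7/16, 1/4), so H(X) = 1.5462 bits
H(Y|X) = Σ_x P(X=x) · H(Y|X=x):
  P(Y|X=0) = (2/5, 1/5, 2/5), H(Y|X=0) = 1.5219, weight P(X=0) = 5/16
  P(Y|X=1) = (2/7, 3/7, 2/7), H(Y|X=1) = 1.5567, weight P(X=1) = 7/16
  P(Y|X=2) = (1/2, 1/4, 1/4), H(Y|X=2) = 1.5000, weight P(X=2) = 1/4
H(Y|X) = 1.5316 bits

H(X) + H(Y|X) = 1.5462 + 1.5316 = 3.0778 bits

Both sides equal 3.0778 bits. ✓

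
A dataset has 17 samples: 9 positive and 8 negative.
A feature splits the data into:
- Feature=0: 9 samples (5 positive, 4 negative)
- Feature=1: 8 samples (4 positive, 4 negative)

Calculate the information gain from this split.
0.0022 bits

Information Gain = H(Y) - H(Y|Feature)

Before split:
P(positive) = 9/17 = 0.5294
H(Y) = 0.9975 bits

After split:
Feature=0: H = 0.9911 bits (weight = 9/17)
Feature=1: H = 1.0000 bits (weight = 8/17)
H(Y|Feature) = (9/17)×0.9911 + (8/17)×1.0000 = 0.9953 bits

Information Gain = 0.9975 - 0.9953 = 0.0022 bits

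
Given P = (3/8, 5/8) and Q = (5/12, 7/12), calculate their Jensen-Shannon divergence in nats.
0.0009 nats

Jensen-Shannon divergence is:
JSD(P||Q) = 0.5 × D_KL(P||M) + 0.5 × D_KL(Q||M)
where M = 0.5 × (P + Q) is the mixture distribution.

M = 0.5 × (3/8, 5/8) + 0.5 × (5/12, 7/12) = (0.395833, 0.604167)

D_KL(P||M) = 0.0009 nats
D_KL(Q||M) = 0.0009 nats

JSD(P||Q) = 0.5 × 0.0009 + 0.5 × 0.0009 = 0.0009 nats

Unlike KL divergence, JSD is symmetric and bounded: 0 ≤ JSD ≤ log(2).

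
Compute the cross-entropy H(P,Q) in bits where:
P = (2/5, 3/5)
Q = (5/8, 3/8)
1.1203 bits

Cross-entropy: H(P,Q) = -Σ p(x) log q(x)

Alternatively: H(P,Q) = H(P) + D_KL(P||Q)
H(P) = 0.9710 bits
D_KL(P||Q) = 0.1493 bits

H(P,Q) = 0.9710 + 0.1493 = 1.1203 bits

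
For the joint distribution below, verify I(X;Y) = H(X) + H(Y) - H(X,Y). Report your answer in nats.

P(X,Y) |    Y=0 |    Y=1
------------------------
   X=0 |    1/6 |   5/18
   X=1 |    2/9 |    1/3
I(X;Y) = 0.0003 nats

Mutual information has multiple equivalent forms:
- I(X;Y) = H(X) - H(X|Y)
- I(X;Y) = H(Y) - H(Y|X)
- I(X;Y) = H(X) + H(Y) - H(X,Y)

Computing all quantities:
H(X) = 0.6870, H(Y) = 0.6682, H(X,Y) = 1.3549
H(X|Y) = 0.6866, H(Y|X) = 0.6679

Verification:
H(X) - H(X|Y) = 0.6870 - 0.6866 = 0.0003
H(Y) - H(Y|X) = 0.6682 - 0.6679 = 0.0003
H(X) + H(Y) - H(X,Y) = 0.6870 + 0.6682 - 1.3549 = 0.0003

All forms give I(X;Y) = 0.0003 nats. ✓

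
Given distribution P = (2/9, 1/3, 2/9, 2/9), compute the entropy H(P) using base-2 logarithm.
1.9749 bits

Shannon entropy is H(X) = -Σ p(x) log p(x).

For P = (2/9, 1/3, 2/9, 2/9):
H = -2/9 × log_2(2/9) -1/3 × log_2(1/3) -2/9 × log_2(2/9) -2/9 × log_2(2/9)
H = 1.9749 bits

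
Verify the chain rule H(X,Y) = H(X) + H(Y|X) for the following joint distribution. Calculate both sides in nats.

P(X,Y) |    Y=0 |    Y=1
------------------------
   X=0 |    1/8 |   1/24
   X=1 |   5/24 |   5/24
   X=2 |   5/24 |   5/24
H(X,Y) = 1.6995, H(X) = 1.0282, H(Y|X) = 0.6713 (all in nats)

Chain rule: H(X,Y) = H(X) + H(Y|X)

Left side — joint entropy directly:
H(X,Y) = -Σ p(x,y) log p(x,y) = 1.6995 nats

Right side — compute H(Y|X) from the conditional distributions:
P(X) = (1/6, 5/12, 5/12), so H(X) = 1.0282 nats
H(Y|X) = Σ_x P(X=x) · H(Y|X=x):
  P(Y|X=0) = (3/4, 1/4), H(Y|X=0) = 0.5623, weight P(X=0) = 1/6
  P(Y|X=1) = (1/2, 1/2), H(Y|X=1) = 0.6931, weight P(X=1) = 5/12
  P(Y|X=2) = (1/2, 1/2), H(Y|X=2) = 0.6931, weight P(X=2) = 5/12
H(Y|X) = 0.6713 nats

H(X) + H(Y|X) = 1.0282 + 0.6713 = 1.6995 nats

Both sides equal 1.6995 nats. ✓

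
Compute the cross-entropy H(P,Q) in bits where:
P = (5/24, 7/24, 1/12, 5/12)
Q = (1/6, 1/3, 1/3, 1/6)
2.2100 bits

Cross-entropy: H(P,Q) = -Σ p(x) log q(x)

Alternatively: H(P,Q) = H(P) + D_KL(P||Q)
H(P) = 1.8149 bits
D_KL(P||Q) = 0.3950 bits

H(P,Q) = 1.8149 + 0.3950 = 2.2100 bits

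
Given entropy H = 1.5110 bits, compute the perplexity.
2.8501

Perplexity is 2^H (or exp(H) for natural log).

H = 1.5110 bits
Perplexity = 2^1.5110 = 2.8501

Interpretation: The model's uncertainty is equivalent to choosing uniformly among 2.9 options.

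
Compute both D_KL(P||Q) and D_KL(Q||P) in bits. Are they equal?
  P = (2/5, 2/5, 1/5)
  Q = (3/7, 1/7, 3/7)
D_KL(P||Q) = 0.3344, D_KL(Q||P) = 0.3017

KL divergence is not symmetric: D_KL(P||Q) ≠ D_KL(Q||P) in general.

D_KL(P||Q) = 0.3344 bits
D_KL(Q||P) = 0.3017 bits

No, they are not equal!

This asymmetry is why KL divergence is not a true distance metric.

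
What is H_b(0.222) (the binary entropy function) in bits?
0.7638 bits

The binary entropy function is:
H(p) = -p log(p) - (1-p) log(1-p)

H(0.222) = -0.222 × log_2(0.222) - 0.778 × log_2(0.778)
H(0.222) = 0.7638 bits

Note: Binary entropy is maximized at p=0.5 (H=1 bit) and minimized at p=0 or p=1 (H=0).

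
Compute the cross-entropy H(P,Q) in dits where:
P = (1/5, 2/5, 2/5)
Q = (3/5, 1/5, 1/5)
0.6035 dits

Cross-entropy: H(P,Q) = -Σ p(x) log q(x)

Alternatively: H(P,Q) = H(P) + D_KL(P||Q)
H(P) = 0.4581 dits
D_KL(P||Q) = 0.1454 dits

H(P,Q) = 0.4581 + 0.1454 = 0.6035 dits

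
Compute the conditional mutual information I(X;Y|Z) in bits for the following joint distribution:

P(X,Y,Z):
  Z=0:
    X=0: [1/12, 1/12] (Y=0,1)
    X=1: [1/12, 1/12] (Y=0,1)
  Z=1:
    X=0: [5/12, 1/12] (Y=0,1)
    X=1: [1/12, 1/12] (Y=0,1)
0.0492 bits

Conditional mutual information: I(X;Y|Z) = H(X|Z) + H(Y|Z) - H(X,Y|Z)

H(Z) = 0.9183
H(X,Z) = 1.7925 → H(X|Z) = 0.8742
H(Y,Z) = 1.7925 → H(Y|Z) = 0.8742
H(X,Y,Z) = 2.6175 → H(X,Y|Z) = 1.6992

I(X;Y|Z) = 0.8742 + 0.8742 - 1.6992 = 0.0492 bits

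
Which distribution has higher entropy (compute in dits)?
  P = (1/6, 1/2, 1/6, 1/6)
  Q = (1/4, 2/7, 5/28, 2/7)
Q

Computing entropies in dits:
H(P) = 0.5396
H(Q) = 0.5950

Distribution Q has higher entropy.

Intuition: The distribution closer to uniform (more spread out) has higher entropy.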